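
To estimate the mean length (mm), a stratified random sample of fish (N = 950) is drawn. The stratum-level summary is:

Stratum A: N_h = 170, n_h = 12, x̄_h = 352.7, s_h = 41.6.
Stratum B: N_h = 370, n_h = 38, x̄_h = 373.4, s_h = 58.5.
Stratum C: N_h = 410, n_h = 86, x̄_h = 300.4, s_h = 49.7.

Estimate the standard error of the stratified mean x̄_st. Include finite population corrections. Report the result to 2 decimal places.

SE(x̄_st) ≈ 4.56

V̂(x̄_st) = Σ W_h² (1 − n_h/N_h) s_h²/n_h, with W_h = N_h/N and N = 950:
  stratum A: (170/950)²·(1 − 12/170)·41.6²/12 = 4.29204
  stratum B: (370/950)²·(1 − 38/370)·58.5²/38 = 12.258
  stratum C: (410/950)²·(1 − 86/410)·49.7²/86 = 4.22762
V̂(x̄_st) = 20.7777
SE(x̄_st) = √20.7777 = 4.55826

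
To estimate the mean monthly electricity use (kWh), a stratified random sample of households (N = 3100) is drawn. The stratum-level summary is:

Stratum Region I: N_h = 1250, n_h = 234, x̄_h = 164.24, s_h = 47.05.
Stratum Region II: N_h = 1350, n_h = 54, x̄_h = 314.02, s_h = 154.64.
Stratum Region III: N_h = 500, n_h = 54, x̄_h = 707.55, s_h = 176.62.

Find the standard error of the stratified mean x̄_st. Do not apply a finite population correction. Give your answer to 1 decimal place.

V̂(x̄_st) = Σ W_h² s_h²/n_h, with W_h = N_h/N and N = 3100:
  stratum Region I: (1250/3100)²·47.05²/234 = 1.53815
  stratum Region II: (1350/3100)²·154.64²/54 = 83.9835
  stratum Region III: (500/3100)²·176.62²/54 = 15.028
V̂(x̄_st) = 100.55
SE(x̄_st) = √100.55 = 10.0274

SE(x̄_st) ≈ 10.0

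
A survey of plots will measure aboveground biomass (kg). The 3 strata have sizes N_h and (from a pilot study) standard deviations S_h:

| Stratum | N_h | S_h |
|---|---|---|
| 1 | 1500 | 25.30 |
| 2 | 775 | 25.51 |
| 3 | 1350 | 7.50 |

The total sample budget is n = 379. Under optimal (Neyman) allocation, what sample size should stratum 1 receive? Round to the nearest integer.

212

Neyman allocation: n_h = n · N_h S_h / Σ N_i S_i, with n = 379.
  stratum 1: N_h·S_h = 1500·25.30 = 37950.00
  stratum 2: N_h·S_h = 775·25.51 = 19770.25
  stratum 3: N_h·S_h = 1350·7.50 = 10125.00
Σ N_h S_h = 67845.25
n for stratum 1 = 379·37950.00/67845.25 = 211.998 → 212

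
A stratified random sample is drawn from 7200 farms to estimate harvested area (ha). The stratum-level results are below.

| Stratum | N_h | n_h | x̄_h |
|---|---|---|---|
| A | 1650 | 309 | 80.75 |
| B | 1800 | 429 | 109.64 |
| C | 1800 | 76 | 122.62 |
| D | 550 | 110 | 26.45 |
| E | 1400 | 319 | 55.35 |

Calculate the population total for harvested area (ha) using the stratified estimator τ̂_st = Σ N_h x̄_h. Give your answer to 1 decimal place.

τ̂_st = Σ N_h x̄_h = 1650·80.75 + 1800·109.64 + 1800·122.62 + 550·26.45 + 1400·55.35 = 643343.0

τ̂_st ≈ 643343.0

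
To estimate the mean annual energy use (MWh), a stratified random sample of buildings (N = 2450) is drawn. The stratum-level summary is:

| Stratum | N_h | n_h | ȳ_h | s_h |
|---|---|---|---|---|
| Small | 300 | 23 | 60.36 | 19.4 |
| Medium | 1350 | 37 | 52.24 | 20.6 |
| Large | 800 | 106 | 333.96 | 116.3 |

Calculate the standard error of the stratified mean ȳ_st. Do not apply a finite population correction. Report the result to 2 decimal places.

V̂(ȳ_st) = Σ W_h² s_h²/n_h, with W_h = N_h/N and N = 2450:
  stratum Small: (300/2450)²·19.4²/23 = 0.24535
  stratum Medium: (1350/2450)²·20.6²/37 = 3.48232
  stratum Large: (800/2450)²·116.3²/106 = 13.6051
V̂(ȳ_st) = 17.3328
SE(ȳ_st) = √17.3328 = 4.16326

SE(ȳ_st) ≈ 4.16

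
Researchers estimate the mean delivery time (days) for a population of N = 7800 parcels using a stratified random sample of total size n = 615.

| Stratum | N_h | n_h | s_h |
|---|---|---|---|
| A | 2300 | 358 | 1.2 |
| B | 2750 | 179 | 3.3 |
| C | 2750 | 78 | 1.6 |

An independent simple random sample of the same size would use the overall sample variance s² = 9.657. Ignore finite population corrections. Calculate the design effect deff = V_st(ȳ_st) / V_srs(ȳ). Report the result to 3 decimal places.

V̂(ȳ_st) = Σ W_h² s_h²/n_h, with W_h = N_h/N and N = 7800:
  stratum A: (2300/7800)²·1.2²/358 = 0.000349741
  stratum B: (2750/7800)²·3.3²/179 = 0.00756225
  stratum C: (2750/7800)²·1.6²/78 = 0.00407964
V_st = 0.0119916
V_srs = s²/n = 9.657/615 = 0.0157024
deff = V_st / V_srs = 0.0119916/0.0157024 = 0.7637

deff ≈ 0.764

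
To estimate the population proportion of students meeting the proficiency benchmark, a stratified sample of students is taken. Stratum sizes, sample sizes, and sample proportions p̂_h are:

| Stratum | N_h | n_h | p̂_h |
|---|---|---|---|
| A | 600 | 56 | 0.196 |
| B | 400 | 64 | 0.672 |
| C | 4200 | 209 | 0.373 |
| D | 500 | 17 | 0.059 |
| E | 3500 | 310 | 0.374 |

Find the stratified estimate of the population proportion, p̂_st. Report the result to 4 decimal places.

N = 9200; stratum weights W_h = N_h/N.
p̂_st = Σ W_h p̂_h = (600·0.196 + 400·0.672 + 4200·0.373 + 500·0.059 + 3500·0.374)/9200 = 0.35777

p̂_st ≈ 0.3578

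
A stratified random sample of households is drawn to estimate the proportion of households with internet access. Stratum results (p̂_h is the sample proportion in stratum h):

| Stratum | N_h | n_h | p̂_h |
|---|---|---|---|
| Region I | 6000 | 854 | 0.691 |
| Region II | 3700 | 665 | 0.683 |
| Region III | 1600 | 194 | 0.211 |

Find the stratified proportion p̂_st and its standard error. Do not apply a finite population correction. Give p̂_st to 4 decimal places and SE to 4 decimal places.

p̂_st ≈ 0.6204, SE ≈ 0.0111

N = 11300; stratum weights W_h = N_h/N.
p̂_st = Σ W_h p̂_h = (6000·0.691 + 3700·0.683 + 1600·0.211)/11300 = 0.62042
V̂(p̂_st) = Σ W_h² p̂_h(1−p̂_h)/(n_h−1):
  stratum Region I: (6000/11300)²·0.691·0.309/853 = 7.05721e-05
  stratum Region II: (3700/11300)²·0.683·0.317/664 = 3.4959e-05
  stratum Region III: (1600/11300)²·0.211·0.789/193 = 1.72936e-05
V̂(p̂_st) = 0.000122825; SE = √V̂ = 0.0110826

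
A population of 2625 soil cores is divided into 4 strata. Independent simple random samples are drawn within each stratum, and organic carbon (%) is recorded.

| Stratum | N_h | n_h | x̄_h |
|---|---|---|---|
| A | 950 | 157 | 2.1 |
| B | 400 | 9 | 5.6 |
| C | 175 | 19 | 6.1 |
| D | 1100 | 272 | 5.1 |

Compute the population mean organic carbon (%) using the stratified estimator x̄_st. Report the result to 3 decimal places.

x̄_st ≈ 4.157

N = Σ N_h = 2625. Stratum weights W_h = N_h/N.
x̄_st = (950·2.1 + 400·5.6 + 175·6.1 + 1100·5.1) / 2625 = 4.15714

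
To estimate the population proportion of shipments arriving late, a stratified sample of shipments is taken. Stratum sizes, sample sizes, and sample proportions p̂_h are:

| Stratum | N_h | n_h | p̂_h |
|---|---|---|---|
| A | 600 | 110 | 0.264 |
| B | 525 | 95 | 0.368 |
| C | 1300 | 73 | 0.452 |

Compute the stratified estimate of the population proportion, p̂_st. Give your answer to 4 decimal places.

p̂_st ≈ 0.3873

N = 2425; stratum weights W_h = N_h/N.
p̂_st = Σ W_h p̂_h = (600·0.264 + 525·0.368 + 1300·0.452)/2425 = 0.38730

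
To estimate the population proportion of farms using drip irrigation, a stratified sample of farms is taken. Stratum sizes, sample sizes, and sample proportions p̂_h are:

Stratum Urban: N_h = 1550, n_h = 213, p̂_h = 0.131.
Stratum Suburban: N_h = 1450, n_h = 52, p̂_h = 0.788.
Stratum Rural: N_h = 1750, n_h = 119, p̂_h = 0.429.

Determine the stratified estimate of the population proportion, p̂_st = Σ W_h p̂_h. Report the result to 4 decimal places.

p̂_st ≈ 0.4413

N = 4750; stratum weights W_h = N_h/N.
p̂_st = Σ W_h p̂_h = (1550·0.131 + 1450·0.788 + 1750·0.429)/4750 = 0.44135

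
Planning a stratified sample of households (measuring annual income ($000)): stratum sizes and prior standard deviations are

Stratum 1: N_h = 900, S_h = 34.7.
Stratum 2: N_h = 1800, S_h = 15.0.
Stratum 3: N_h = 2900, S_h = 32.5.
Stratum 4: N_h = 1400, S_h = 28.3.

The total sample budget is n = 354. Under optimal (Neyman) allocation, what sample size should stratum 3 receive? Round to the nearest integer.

174

Neyman allocation: n_h = n · N_h S_h / Σ N_i S_i, with n = 354.
  stratum 1: N_h·S_h = 900·34.7 = 31230.00
  stratum 2: N_h·S_h = 1800·15.0 = 27000.00
  stratum 3: N_h·S_h = 2900·32.5 = 94250.00
  stratum 4: N_h·S_h = 1400·28.3 = 39620.00
Σ N_h S_h = 192100.00
n for stratum 3 = 354·94250.00/192100.00 = 173.683 → 174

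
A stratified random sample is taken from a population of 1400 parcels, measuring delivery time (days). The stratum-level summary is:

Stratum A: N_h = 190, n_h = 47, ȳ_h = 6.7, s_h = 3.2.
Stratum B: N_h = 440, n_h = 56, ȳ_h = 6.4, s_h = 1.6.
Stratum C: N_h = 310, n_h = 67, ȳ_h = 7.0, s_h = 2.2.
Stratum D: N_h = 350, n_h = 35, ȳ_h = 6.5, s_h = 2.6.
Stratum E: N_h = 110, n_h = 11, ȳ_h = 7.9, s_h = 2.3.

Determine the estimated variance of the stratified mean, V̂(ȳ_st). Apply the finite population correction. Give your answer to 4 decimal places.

V̂(ȳ_st) ≈ 0.0233

V̂(ȳ_st) = Σ W_h² (1 − n_h/N_h) s_h²/n_h, with W_h = N_h/N and N = 1400:
  stratum A: (190/1400)²·(1 − 47/190)·3.2²/47 = 0.0030202
  stratum B: (440/1400)²·(1 − 56/440)·1.6²/56 = 0.00394076
  stratum C: (310/1400)²·(1 − 67/310)·2.2²/67 = 0.0027764
  stratum D: (350/1400)²·(1 − 35/350)·2.6²/35 = 0.0108643
  stratum E: (110/1400)²·(1 − 11/110)·2.3²/11 = 0.00267199
V̂(ȳ_st) = 0.0232736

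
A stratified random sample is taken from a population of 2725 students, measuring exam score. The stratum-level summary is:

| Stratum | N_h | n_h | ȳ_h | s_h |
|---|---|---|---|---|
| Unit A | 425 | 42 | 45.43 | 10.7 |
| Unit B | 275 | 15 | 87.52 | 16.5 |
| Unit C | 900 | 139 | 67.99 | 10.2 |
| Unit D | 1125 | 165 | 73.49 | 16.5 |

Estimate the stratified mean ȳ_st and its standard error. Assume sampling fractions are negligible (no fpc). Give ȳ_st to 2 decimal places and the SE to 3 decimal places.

ȳ_st = Σ W_h ȳ_h = (425·45.43 + 275·87.52 + 900·67.99 + 1125·73.49)/2725 = 68.71303
V̂(ȳ_st) = Σ W_h² s_h²/n_h, with W_h = N_h/N and N = 2725:
  stratum Unit A: (425/2725)²·10.7²/42 = 0.0663076
  stratum Unit B: (275/2725)²·16.5²/15 = 0.184846
  stratum Unit C: (900/2725)²·10.2²/139 = 0.0816465
  stratum Unit D: (1125/2725)²·16.5²/165 = 0.281226
V̂(ȳ_st) = 0.614026
SE(ȳ_st) = √0.614026 = 0.783598

ȳ_st ≈ 68.71, SE ≈ 0.784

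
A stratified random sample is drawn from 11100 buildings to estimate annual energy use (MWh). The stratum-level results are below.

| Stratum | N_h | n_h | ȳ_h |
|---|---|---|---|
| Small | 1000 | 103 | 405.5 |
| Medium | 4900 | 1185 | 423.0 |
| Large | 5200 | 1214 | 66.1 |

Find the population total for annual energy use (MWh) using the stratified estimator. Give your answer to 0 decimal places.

τ̂_st ≈ 2821920

τ̂_st = Σ N_h ȳ_h = 1000·405.5 + 4900·423.0 + 5200·66.1 = 2821920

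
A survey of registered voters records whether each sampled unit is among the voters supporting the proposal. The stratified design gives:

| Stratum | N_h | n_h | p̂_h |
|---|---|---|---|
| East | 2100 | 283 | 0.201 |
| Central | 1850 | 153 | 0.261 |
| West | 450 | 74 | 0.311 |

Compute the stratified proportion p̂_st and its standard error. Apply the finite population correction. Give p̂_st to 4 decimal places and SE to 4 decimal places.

N = 4400; stratum weights W_h = N_h/N.
p̂_st = Σ W_h p̂_h = (2100·0.201 + 1850·0.261 + 450·0.311)/4400 = 0.23748
V̂(p̂_st) = Σ W_h² (1 − n_h/N_h) p̂_h(1−p̂_h)/(n_h−1):
  stratum East: (2100/4400)²·(1 − 283/2100)·0.201·0.799/282 = 0.000112244
  stratum Central: (1850/4400)²·(1 − 153/1850)·0.261·0.739/152 = 0.000205774
  stratum West: (450/4400)²·(1 − 74/450)·0.311·0.689/73 = 2.56538e-05
V̂(p̂_st) = 0.000343671; SE = √V̂ = 0.0185384

p̂_st ≈ 0.2375, SE ≈ 0.0185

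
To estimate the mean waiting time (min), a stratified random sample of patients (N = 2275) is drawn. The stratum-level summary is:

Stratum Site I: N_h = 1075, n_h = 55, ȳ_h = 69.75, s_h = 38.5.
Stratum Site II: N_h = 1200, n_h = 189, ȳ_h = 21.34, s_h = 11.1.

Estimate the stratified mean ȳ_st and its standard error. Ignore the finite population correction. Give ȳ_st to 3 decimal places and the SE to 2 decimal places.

ȳ_st = Σ W_h ȳ_h = (1075·69.75 + 1200·21.34)/2275 = 44.21505
V̂(ȳ_st) = Σ W_h² s_h²/n_h, with W_h = N_h/N and N = 2275:
  stratum Site I: (1075/2275)²·38.5²/55 = 6.01746
  stratum Site II: (1200/2275)²·11.1²/189 = 0.181378
V̂(ȳ_st) = 6.19883
SE(ȳ_st) = √6.19883 = 2.48975

ȳ_st ≈ 44.215, SE ≈ 2.49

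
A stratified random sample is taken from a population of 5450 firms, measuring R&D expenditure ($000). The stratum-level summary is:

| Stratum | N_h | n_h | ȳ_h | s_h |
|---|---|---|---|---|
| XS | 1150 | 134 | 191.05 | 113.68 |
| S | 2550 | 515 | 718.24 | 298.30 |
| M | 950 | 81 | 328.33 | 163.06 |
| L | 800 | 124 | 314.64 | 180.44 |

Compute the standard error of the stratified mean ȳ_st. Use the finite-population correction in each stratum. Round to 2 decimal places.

SE(ȳ_st) ≈ 6.92

V̂(ȳ_st) = Σ W_h² (1 − n_h/N_h) s_h²/n_h, with W_h = N_h/N and N = 5450:
  stratum XS: (1150/5450)²·(1 − 134/1150)·113.68²/134 = 3.79369
  stratum S: (2550/5450)²·(1 − 515/2550)·298.30²/515 = 30.1864
  stratum M: (950/5450)²·(1 − 81/950)·163.06²/81 = 9.12347
  stratum L: (800/5450)²·(1 − 124/800)·180.44²/124 = 4.78066
V̂(ȳ_st) = 47.8842
SE(ȳ_st) = √47.8842 = 6.91984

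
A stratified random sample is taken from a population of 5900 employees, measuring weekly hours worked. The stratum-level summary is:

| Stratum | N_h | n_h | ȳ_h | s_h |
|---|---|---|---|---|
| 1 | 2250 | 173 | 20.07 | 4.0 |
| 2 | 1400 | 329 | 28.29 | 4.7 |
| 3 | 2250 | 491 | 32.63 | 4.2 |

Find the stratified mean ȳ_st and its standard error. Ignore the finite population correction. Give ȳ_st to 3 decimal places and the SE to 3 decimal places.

ȳ_st = Σ W_h ȳ_h = (2250·20.07 + 1400·28.29 + 2250·32.63)/5900 = 26.81034
V̂(ȳ_st) = Σ W_h² s_h²/n_h, with W_h = N_h/N and N = 5900:
  stratum 1: (2250/5900)²·4.0²/173 = 0.0134504
  stratum 2: (1400/5900)²·4.7²/329 = 0.00378052
  stratum 3: (2250/5900)²·4.2²/491 = 0.0052249
V̂(ȳ_st) = 0.0224558
SE(ȳ_st) = √0.0224558 = 0.149853

ȳ_st ≈ 26.810, SE ≈ 0.150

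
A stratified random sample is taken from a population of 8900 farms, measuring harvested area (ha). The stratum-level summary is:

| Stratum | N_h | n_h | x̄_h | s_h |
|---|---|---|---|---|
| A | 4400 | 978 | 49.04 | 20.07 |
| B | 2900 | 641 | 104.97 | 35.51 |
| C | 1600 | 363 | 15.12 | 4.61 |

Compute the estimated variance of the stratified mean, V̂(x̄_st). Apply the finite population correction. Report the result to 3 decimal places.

V̂(x̄_st) ≈ 0.242

V̂(x̄_st) = Σ W_h² (1 − n_h/N_h) s_h²/n_h, with W_h = N_h/N and N = 8900:
  stratum A: (4400/8900)²·(1 − 978/4400)·20.07²/978 = 0.0782904
  stratum B: (2900/8900)²·(1 − 641/2900)·35.51²/641 = 0.162696
  stratum C: (1600/8900)²·(1 − 363/1600)·4.61²/363 = 0.00146287
V̂(x̄_st) = 0.24245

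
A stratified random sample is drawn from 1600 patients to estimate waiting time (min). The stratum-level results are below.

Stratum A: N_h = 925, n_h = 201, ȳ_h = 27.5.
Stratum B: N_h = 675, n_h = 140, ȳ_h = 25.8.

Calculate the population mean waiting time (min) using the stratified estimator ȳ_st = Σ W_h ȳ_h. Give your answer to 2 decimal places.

N = Σ N_h = 1600. Stratum weights W_h = N_h/N.
ȳ_st = (925·27.5 + 675·25.8) / 1600 = 26.7828

ȳ_st ≈ 26.78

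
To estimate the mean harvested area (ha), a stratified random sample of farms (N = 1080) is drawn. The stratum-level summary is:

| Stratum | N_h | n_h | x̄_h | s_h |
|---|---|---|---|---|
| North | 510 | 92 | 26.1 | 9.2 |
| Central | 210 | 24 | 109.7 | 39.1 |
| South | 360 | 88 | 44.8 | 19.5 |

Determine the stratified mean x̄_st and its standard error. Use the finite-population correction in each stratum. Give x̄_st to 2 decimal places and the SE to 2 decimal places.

x̄_st = Σ W_h x̄_h = (510·26.1 + 210·109.7 + 360·44.8)/1080 = 48.58889
V̂(x̄_st) = Σ W_h² (1 − n_h/N_h) s_h²/n_h, with W_h = N_h/N and N = 1080:
  stratum North: (510/1080)²·(1 − 92/510)·9.2²/92 = 0.168146
  stratum Central: (210/1080)²·(1 − 24/210)·39.1²/24 = 2.13318
  stratum South: (360/1080)²·(1 − 88/360)·19.5²/88 = 0.362753
V̂(x̄_st) = 2.66408
SE(x̄_st) = √2.66408 = 1.6322

x̄_st ≈ 48.59, SE ≈ 1.63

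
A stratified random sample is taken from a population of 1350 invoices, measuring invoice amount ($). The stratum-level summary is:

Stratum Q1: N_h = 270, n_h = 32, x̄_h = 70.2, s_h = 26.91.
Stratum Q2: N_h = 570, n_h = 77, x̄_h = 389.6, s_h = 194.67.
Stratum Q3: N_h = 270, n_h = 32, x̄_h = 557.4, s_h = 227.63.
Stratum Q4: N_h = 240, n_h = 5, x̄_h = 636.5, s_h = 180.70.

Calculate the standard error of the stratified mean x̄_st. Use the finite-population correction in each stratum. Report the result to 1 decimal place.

SE(x̄_st) ≈ 18.3

V̂(x̄_st) = Σ W_h² (1 − n_h/N_h) s_h²/n_h, with W_h = N_h/N and N = 1350:
  stratum Q1: (270/1350)²·(1 − 32/270)·26.91²/32 = 0.797904
  stratum Q2: (570/1350)²·(1 − 77/570)·194.67²/77 = 75.886
  stratum Q3: (270/1350)²·(1 − 32/270)·227.63²/32 = 57.0929
  stratum Q4: (240/1350)²·(1 − 5/240)·180.70²/5 = 202.096
V̂(x̄_st) = 335.873
SE(x̄_st) = √335.873 = 18.3268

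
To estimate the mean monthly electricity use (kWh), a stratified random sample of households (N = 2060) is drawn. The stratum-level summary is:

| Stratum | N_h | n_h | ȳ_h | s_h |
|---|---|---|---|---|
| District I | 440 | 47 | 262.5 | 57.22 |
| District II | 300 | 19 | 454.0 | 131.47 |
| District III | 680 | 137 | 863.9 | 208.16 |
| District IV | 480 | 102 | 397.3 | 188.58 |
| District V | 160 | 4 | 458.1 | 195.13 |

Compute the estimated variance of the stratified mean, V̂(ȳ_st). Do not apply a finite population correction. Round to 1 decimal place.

V̂(ȳ_st) = Σ W_h² s_h²/n_h, with W_h = N_h/N and N = 2060:
  stratum District I: (440/2060)²·57.22²/47 = 3.17811
  stratum District II: (300/2060)²·131.47²/19 = 19.2934
  stratum District III: (680/2060)²·208.16²/137 = 34.4633
  stratum District IV: (480/2060)²·188.58²/102 = 18.9295
  stratum District V: (160/2060)²·195.13²/4 = 57.424
V̂(ȳ_st) = 133.288

V̂(ȳ_st) ≈ 133.3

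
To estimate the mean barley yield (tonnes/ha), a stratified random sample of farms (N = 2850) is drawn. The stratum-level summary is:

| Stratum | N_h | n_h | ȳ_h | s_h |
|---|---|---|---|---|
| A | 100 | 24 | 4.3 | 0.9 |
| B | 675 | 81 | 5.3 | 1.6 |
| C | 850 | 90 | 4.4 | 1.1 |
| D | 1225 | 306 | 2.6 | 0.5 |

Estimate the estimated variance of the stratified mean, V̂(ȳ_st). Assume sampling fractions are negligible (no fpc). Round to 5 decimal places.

V̂(ȳ_st) ≈ 0.00316

V̂(ȳ_st) = Σ W_h² s_h²/n_h, with W_h = N_h/N and N = 2850:
  stratum A: (100/2850)²·0.9²/24 = 4.15512e-05
  stratum B: (675/2850)²·1.6²/81 = 0.00177285
  stratum C: (850/2850)²·1.1²/90 = 0.00119589
  stratum D: (1225/2850)²·0.5²/306 = 0.000150939
V̂(ȳ_st) = 0.00316123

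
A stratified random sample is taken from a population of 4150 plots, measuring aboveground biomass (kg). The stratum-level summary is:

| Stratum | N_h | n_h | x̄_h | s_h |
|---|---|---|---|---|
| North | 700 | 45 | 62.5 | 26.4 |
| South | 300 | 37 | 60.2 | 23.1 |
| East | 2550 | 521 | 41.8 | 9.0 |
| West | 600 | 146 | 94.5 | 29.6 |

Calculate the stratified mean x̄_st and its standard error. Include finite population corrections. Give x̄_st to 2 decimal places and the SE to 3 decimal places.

x̄_st = Σ W_h x̄_h = (700·62.5 + 300·60.2 + 2550·41.8 + 600·94.5)/4150 = 54.24096
V̂(x̄_st) = Σ W_h² (1 − n_h/N_h) s_h²/n_h, with W_h = N_h/N and N = 4150:
  stratum North: (700/4150)²·(1 − 45/700)·26.4²/45 = 0.412324
  stratum South: (300/4150)²·(1 − 37/300)·23.1²/37 = 0.0660698
  stratum East: (2550/4150)²·(1 − 521/2550)·9.0²/521 = 0.0467061
  stratum West: (600/4150)²·(1 − 146/600)·29.6²/146 = 0.0949164
V̂(x̄_st) = 0.620016
SE(x̄_st) = √0.620016 = 0.787411

x̄_st ≈ 54.24, SE ≈ 0.787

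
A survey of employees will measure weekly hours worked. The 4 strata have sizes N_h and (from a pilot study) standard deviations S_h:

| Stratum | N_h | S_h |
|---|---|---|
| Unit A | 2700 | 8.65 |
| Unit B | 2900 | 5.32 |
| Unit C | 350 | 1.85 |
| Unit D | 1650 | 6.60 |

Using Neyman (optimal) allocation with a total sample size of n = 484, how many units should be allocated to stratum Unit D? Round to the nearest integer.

Neyman allocation: n_h = n · N_h S_h / Σ N_i S_i, with n = 484.
  stratum Unit A: N_h·S_h = 2700·8.65 = 23355.00
  stratum Unit B: N_h·S_h = 2900·5.32 = 15428.00
  stratum Unit C: N_h·S_h = 350·1.85 = 647.50
  stratum Unit D: N_h·S_h = 1650·6.60 = 10890.00
Σ N_h S_h = 50320.50
n for stratum Unit D = 484·10890.00/50320.50 = 104.744 → 105

105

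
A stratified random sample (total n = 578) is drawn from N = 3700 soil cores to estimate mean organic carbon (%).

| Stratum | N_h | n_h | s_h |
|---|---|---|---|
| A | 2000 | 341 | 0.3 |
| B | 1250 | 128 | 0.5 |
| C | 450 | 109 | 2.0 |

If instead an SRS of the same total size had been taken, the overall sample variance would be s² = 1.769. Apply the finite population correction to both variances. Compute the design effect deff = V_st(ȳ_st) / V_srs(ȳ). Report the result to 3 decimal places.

deff ≈ 0.262

V̂(ȳ_st) = Σ W_h² (1 − n_h/N_h) s_h²/n_h, with W_h = N_h/N and N = 3700:
  stratum A: (2000/3700)²·(1 − 341/2000)·0.3²/341 = 6.39677e-05
  stratum B: (1250/3700)²·(1 − 128/1250)·0.5²/128 = 0.000200092
  stratum C: (450/3700)²·(1 − 109/450)·2.0²/109 = 0.000411336
V_st = 0.000675396
V_srs = (1 − 578/3700)·1.769/578 = 0.00258245
deff = V_st / V_srs = 0.000675396/0.00258245 = 0.2615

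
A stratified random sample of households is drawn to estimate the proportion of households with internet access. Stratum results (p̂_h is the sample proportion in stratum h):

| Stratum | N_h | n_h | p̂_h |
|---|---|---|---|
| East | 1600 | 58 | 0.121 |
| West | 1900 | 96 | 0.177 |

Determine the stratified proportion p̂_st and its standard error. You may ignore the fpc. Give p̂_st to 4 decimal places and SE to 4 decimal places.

p̂_st ≈ 0.1514, SE ≈ 0.0290

N = 3500; stratum weights W_h = N_h/N.
p̂_st = Σ W_h p̂_h = (1600·0.121 + 1900·0.177)/3500 = 0.15140
V̂(p̂_st) = Σ W_h² p̂_h(1−p̂_h)/(n_h−1):
  stratum East: (1600/3500)²·0.121·0.879/57 = 0.000389945
  stratum West: (1900/3500)²·0.177·0.823/95 = 0.000451877
V̂(p̂_st) = 0.000841822; SE = √V̂ = 0.0290142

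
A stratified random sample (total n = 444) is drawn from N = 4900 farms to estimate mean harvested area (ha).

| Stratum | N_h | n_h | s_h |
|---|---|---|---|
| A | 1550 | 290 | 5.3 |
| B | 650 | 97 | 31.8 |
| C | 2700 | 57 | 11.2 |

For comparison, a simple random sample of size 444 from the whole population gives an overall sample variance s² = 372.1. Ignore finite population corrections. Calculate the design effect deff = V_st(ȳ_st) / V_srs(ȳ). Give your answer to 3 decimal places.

V̂(ȳ_st) = Σ W_h² s_h²/n_h, with W_h = N_h/N and N = 4900:
  stratum A: (1550/4900)²·5.3²/290 = 0.00969226
  stratum B: (650/4900)²·31.8²/97 = 0.18345
  stratum C: (2700/4900)²·11.2²/57 = 0.668185
V_st = 0.861327
V_srs = s²/n = 372.1/444 = 0.838063
deff = V_st / V_srs = 0.861327/0.838063 = 1.0278

deff ≈ 1.028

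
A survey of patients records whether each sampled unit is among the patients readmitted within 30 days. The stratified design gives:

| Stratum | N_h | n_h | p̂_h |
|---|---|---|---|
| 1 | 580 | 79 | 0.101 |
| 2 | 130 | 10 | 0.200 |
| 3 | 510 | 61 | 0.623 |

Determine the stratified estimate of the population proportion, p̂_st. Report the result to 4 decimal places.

p̂_st ≈ 0.3298

N = 1220; stratum weights W_h = N_h/N.
p̂_st = Σ W_h p̂_h = (580·0.101 + 130·0.200 + 510·0.623)/1220 = 0.32976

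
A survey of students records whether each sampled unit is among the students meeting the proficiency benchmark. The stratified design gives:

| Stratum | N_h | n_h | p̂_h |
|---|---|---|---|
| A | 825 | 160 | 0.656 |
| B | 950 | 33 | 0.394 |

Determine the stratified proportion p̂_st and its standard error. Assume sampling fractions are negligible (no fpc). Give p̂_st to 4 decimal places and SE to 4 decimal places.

N = 1775; stratum weights W_h = N_h/N.
p̂_st = Σ W_h p̂_h = (825·0.656 + 950·0.394)/1775 = 0.51577
V̂(p̂_st) = Σ W_h² p̂_h(1−p̂_h)/(n_h−1):
  stratum A: (825/1775)²·0.656·0.344/159 = 0.000306603
  stratum B: (950/1775)²·0.394·0.606/32 = 0.00213732
V̂(p̂_st) = 0.00244392; SE = √V̂ = 0.049436

p̂_st ≈ 0.5158, SE ≈ 0.0494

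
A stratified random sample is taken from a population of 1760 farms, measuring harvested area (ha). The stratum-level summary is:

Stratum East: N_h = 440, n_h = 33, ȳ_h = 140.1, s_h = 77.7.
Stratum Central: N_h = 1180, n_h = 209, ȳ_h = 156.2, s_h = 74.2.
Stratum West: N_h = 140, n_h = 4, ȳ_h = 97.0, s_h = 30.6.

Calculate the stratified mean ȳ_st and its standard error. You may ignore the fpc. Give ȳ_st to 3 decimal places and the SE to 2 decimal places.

ȳ_st ≈ 147.466, SE ≈ 4.98

ȳ_st = Σ W_h ȳ_h = (440·140.1 + 1180·156.2 + 140·97.0)/1760 = 147.46591
V̂(ȳ_st) = Σ W_h² s_h²/n_h, with W_h = N_h/N and N = 1760:
  stratum East: (440/1760)²·77.7²/33 = 11.4343
  stratum Central: (1180/1760)²·74.2²/209 = 11.8413
  stratum West: (140/1760)²·30.6²/4 = 1.4812
V̂(ȳ_st) = 24.7568
SE(ȳ_st) = √24.7568 = 4.97562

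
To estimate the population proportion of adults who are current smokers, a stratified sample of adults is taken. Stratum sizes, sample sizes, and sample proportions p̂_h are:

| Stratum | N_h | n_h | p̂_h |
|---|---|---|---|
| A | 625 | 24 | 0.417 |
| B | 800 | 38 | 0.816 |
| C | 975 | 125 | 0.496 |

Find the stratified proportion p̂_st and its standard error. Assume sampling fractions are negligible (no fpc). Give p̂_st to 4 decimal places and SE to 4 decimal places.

N = 2400; stratum weights W_h = N_h/N.
p̂_st = Σ W_h p̂_h = (625·0.417 + 800·0.816 + 975·0.496)/2400 = 0.58209
V̂(p̂_st) = Σ W_h² p̂_h(1−p̂_h)/(n_h−1):
  stratum A: (625/2400)²·0.417·0.583/23 = 0.000716827
  stratum B: (800/2400)²·0.816·0.184/37 = 0.000450883
  stratum C: (975/2400)²·0.496·0.504/124 = 0.000332719
V̂(p̂_st) = 0.00150043; SE = √V̂ = 0.0387354

p̂_st ≈ 0.5821, SE ≈ 0.0387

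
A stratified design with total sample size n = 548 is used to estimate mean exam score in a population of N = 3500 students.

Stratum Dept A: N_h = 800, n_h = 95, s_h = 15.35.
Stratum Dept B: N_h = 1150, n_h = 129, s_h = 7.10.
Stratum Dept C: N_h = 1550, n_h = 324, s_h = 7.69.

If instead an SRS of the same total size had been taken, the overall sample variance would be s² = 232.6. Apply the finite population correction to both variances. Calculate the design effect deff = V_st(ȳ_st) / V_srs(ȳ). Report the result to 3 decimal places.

deff ≈ 0.503

V̂(ȳ_st) = Σ W_h² (1 − n_h/N_h) s_h²/n_h, with W_h = N_h/N and N = 3500:
  stratum Dept A: (800/3500)²·(1 − 95/800)·15.35²/95 = 0.114192
  stratum Dept B: (1150/3500)²·(1 − 129/1150)·7.10²/129 = 0.0374554
  stratum Dept C: (1550/3500)²·(1 − 324/1550)·7.69²/324 = 0.0283135
V_st = 0.179961
V_srs = (1 − 548/3500)·232.6/548 = 0.357995
deff = V_st / V_srs = 0.179961/0.357995 = 0.5027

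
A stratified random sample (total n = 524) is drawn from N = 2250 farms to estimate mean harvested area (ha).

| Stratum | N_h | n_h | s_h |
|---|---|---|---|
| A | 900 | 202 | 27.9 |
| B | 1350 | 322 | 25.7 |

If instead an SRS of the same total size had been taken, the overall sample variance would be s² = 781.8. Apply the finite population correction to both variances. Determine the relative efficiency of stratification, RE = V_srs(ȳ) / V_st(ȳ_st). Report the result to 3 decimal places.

V̂(ȳ_st) = Σ W_h² (1 − n_h/N_h) s_h²/n_h, with W_h = N_h/N and N = 2250:
  stratum A: (900/2250)²·(1 − 202/900)·27.9²/202 = 0.478178
  stratum B: (1350/2250)²·(1 − 322/1350)·25.7²/322 = 0.562305
V_st = 1.04048
V_srs = (1 − 524/2250)·781.8/524 = 1.14452
Relative efficiency = V_srs / V_st = 1.14452/1.04048 = 1.1000

RE ≈ 1.100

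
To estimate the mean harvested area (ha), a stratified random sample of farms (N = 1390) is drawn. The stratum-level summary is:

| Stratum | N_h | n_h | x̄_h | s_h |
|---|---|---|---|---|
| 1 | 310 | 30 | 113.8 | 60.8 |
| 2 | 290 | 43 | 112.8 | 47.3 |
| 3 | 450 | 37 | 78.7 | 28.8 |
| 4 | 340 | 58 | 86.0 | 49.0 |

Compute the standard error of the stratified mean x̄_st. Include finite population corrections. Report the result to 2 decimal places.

SE(x̄_st) ≈ 3.42

V̂(x̄_st) = Σ W_h² (1 − n_h/N_h) s_h²/n_h, with W_h = N_h/N and N = 1390:
  stratum 1: (310/1390)²·(1 − 30/310)·60.8²/30 = 5.53574
  stratum 2: (290/1390)²·(1 − 43/290)·47.3²/43 = 1.92894
  stratum 3: (450/1390)²·(1 − 37/450)·28.8²/37 = 2.15633
  stratum 4: (340/1390)²·(1 − 58/340)·49.0²/58 = 2.05429
V̂(x̄_st) = 11.6753
SE(x̄_st) = √11.6753 = 3.41692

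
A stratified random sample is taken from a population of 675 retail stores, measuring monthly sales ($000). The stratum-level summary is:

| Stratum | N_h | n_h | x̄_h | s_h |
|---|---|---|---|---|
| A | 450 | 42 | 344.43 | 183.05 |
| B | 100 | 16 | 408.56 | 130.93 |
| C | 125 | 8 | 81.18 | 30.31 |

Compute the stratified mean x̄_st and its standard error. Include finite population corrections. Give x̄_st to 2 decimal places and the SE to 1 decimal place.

x̄_st ≈ 305.18, SE ≈ 18.6

x̄_st = Σ W_h x̄_h = (450·344.43 + 100·408.56 + 125·81.18)/675 = 305.18074
V̂(x̄_st) = Σ W_h² (1 − n_h/N_h) s_h²/n_h, with W_h = N_h/N and N = 675:
  stratum A: (450/675)²·(1 − 42/450)·183.05²/42 = 321.481
  stratum B: (100/675)²·(1 − 16/100)·130.93²/16 = 19.7529
  stratum C: (125/675)²·(1 − 8/125)·30.31²/8 = 3.68613
V̂(x̄_st) = 344.92
SE(x̄_st) = √344.92 = 18.572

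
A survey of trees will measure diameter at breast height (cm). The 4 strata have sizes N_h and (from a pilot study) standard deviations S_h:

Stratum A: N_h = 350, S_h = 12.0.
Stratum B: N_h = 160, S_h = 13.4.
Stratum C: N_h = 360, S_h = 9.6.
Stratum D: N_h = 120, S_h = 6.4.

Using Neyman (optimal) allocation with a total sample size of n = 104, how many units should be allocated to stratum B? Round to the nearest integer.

21

Neyman allocation: n_h = n · N_h S_h / Σ N_i S_i, with n = 104.
  stratum A: N_h·S_h = 350·12.0 = 4200.00
  stratum B: N_h·S_h = 160·13.4 = 2144.00
  stratum C: N_h·S_h = 360·9.6 = 3456.00
  stratum D: N_h·S_h = 120·6.4 = 768.00
Σ N_h S_h = 10568.00
n for stratum B = 104·2144.00/10568.00 = 21.099 → 21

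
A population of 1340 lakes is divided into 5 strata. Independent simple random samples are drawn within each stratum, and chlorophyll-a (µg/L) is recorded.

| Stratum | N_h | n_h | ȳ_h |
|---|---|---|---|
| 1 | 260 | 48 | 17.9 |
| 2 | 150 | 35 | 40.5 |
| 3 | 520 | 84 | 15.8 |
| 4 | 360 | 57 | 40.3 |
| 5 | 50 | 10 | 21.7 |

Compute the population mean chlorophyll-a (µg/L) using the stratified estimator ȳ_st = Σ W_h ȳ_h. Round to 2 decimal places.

N = Σ N_h = 1340. Stratum weights W_h = N_h/N.
ȳ_st = (260·17.9 + 150·40.5 + 520·15.8 + 360·40.3 + 50·21.7) / 1340 = 25.7746

ȳ_st ≈ 25.77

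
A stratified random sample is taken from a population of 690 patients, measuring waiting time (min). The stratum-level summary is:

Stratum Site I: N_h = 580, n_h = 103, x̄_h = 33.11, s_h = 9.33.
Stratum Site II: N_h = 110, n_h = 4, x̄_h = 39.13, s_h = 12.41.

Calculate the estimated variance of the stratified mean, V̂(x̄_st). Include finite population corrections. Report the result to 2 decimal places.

V̂(x̄_st) ≈ 1.43

V̂(x̄_st) = Σ W_h² (1 − n_h/N_h) s_h²/n_h, with W_h = N_h/N and N = 690:
  stratum Site I: (580/690)²·(1 − 103/580)·9.33²/103 = 0.491105
  stratum Site II: (110/690)²·(1 − 4/110)·12.41²/4 = 0.94294
V̂(x̄_st) = 1.43404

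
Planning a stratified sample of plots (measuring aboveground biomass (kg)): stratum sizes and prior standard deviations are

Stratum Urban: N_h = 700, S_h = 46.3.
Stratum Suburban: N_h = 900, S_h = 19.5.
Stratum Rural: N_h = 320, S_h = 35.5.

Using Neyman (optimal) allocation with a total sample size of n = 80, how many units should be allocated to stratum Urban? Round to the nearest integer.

42

Neyman allocation: n_h = n · N_h S_h / Σ N_i S_i, with n = 80.
  stratum Urban: N_h·S_h = 700·46.3 = 32410.00
  stratum Suburban: N_h·S_h = 900·19.5 = 17550.00
  stratum Rural: N_h·S_h = 320·35.5 = 11360.00
Σ N_h S_h = 61320.00
n for stratum Urban = 80·32410.00/61320.00 = 42.283 → 42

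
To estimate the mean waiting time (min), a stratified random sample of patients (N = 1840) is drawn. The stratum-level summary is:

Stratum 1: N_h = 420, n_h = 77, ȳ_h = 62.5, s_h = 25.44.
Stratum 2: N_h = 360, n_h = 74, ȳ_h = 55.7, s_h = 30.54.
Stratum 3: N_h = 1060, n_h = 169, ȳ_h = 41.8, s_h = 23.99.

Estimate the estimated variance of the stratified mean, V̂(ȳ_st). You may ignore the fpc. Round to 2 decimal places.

V̂(ȳ_st) ≈ 2.05

V̂(ȳ_st) = Σ W_h² s_h²/n_h, with W_h = N_h/N and N = 1840:
  stratum 1: (420/1840)²·25.44²/77 = 0.437932
  stratum 2: (360/1840)²·30.54²/74 = 0.482476
  stratum 3: (1060/1840)²·23.99²/169 = 1.13019
V̂(ȳ_st) = 2.05059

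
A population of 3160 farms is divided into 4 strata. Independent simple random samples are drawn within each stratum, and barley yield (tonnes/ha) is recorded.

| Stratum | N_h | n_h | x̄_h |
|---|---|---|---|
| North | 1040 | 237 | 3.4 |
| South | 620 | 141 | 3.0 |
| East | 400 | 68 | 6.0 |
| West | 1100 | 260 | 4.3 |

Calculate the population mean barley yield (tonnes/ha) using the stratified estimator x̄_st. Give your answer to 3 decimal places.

x̄_st ≈ 3.964

N = Σ N_h = 3160. Stratum weights W_h = N_h/N.
x̄_st = (1040·3.4 + 620·3.0 + 400·6.0 + 1100·4.3) / 3160 = 3.96392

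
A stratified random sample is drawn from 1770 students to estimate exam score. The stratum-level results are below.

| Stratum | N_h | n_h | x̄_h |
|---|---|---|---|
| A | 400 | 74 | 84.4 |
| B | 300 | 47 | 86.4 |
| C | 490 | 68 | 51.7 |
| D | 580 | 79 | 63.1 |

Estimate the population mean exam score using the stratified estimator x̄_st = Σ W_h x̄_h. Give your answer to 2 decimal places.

x̄_st ≈ 68.71

N = Σ N_h = 1770. Stratum weights W_h = N_h/N.
x̄_st = (400·84.4 + 300·86.4 + 490·51.7 + 580·63.1) / 1770 = 68.7068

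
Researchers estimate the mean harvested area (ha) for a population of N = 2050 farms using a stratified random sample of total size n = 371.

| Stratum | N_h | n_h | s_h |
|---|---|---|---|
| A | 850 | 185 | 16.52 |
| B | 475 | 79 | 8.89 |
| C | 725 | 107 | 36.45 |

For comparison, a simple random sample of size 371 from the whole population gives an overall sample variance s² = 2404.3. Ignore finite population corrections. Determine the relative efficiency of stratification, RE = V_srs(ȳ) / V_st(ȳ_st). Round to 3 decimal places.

RE ≈ 3.484

V̂(ȳ_st) = Σ W_h² s_h²/n_h, with W_h = N_h/N and N = 2050:
  stratum A: (850/2050)²·16.52²/185 = 0.253617
  stratum B: (475/2050)²·8.89²/79 = 0.0537101
  stratum C: (725/2050)²·36.45²/107 = 1.55303
V_st = 1.86036
V_srs = s²/n = 2404.3/371 = 6.48059
Relative efficiency = V_srs / V_st = 6.48059/1.86036 = 3.4835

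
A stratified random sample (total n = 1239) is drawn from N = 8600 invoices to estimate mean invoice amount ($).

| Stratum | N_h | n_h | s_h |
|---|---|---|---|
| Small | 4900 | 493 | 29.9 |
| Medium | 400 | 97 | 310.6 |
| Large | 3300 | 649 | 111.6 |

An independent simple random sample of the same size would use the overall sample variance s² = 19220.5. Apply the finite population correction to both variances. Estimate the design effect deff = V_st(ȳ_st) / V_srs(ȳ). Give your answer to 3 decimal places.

deff ≈ 0.334

V̂(ȳ_st) = Σ W_h² (1 − n_h/N_h) s_h²/n_h, with W_h = N_h/N and N = 8600:
  stratum Small: (4900/8600)²·(1 − 493/4900)·29.9²/493 = 0.529466
  stratum Medium: (400/8600)²·(1 − 97/400)·310.6²/97 = 1.62981
  stratum Large: (3300/8600)²·(1 − 649/3300)·111.6²/649 = 2.26992
V_st = 4.42919
V_srs = (1 − 1239/8600)·19220.5/1239 = 13.278
deff = V_st / V_srs = 4.42919/13.278 = 0.3336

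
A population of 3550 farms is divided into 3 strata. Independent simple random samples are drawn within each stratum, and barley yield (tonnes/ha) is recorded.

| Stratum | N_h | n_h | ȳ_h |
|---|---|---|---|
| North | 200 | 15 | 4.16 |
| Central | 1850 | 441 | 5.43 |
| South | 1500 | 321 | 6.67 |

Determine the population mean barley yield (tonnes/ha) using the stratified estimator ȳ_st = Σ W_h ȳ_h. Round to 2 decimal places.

ȳ_st ≈ 5.88

N = Σ N_h = 3550. Stratum weights W_h = N_h/N.
ȳ_st = (200·4.16 + 1850·5.43 + 1500·6.67) / 3550 = 5.8824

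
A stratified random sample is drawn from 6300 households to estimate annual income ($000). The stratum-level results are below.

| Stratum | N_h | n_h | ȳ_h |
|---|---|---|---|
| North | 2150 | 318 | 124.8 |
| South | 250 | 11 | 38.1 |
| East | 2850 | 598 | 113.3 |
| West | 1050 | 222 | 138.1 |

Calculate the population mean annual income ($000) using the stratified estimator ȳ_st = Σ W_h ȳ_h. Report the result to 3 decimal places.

ȳ_st ≈ 118.374

N = Σ N_h = 6300. Stratum weights W_h = N_h/N.
ȳ_st = (2150·124.8 + 250·38.1 + 2850·113.3 + 1050·138.1) / 6300 = 118.37381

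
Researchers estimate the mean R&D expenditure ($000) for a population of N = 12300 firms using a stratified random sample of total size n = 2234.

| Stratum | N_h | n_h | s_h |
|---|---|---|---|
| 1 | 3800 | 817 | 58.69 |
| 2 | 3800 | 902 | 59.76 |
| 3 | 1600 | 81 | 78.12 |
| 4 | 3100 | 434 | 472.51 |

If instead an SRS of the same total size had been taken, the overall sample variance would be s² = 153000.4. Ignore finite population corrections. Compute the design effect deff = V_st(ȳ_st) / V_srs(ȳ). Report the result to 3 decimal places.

V̂(ȳ_st) = Σ W_h² s_h²/n_h, with W_h = N_h/N and N = 12300:
  stratum 1: (3800/12300)²·58.69²/817 = 0.402405
  stratum 2: (3800/12300)²·59.76²/902 = 0.377895
  stratum 3: (1600/12300)²·78.12²/81 = 1.27488
  stratum 4: (3100/12300)²·472.51²/434 = 32.6772
V_st = 34.7324
V_srs = s²/n = 153000.4/2234 = 68.4872
deff = V_st / V_srs = 34.7324/68.4872 = 0.5071

deff ≈ 0.507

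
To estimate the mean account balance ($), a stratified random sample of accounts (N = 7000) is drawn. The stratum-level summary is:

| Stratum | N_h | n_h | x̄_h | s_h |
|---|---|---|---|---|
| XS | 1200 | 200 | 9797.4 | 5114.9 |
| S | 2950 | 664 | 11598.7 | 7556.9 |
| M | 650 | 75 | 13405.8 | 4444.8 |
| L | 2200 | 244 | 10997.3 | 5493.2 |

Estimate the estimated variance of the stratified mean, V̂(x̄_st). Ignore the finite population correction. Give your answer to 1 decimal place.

V̂(x̄_st) ≈ 33605.5

V̂(x̄_st) = Σ W_h² s_h²/n_h, with W_h = N_h/N and N = 7000:
  stratum XS: (1200/7000)²·5114.9²/200 = 3844.24
  stratum S: (2950/7000)²·7556.9²/664 = 15274.5
  stratum M: (650/7000)²·4444.8²/75 = 2271.3
  stratum L: (2200/7000)²·5493.2²/244 = 12215.5
V̂(x̄_st) = 33605.5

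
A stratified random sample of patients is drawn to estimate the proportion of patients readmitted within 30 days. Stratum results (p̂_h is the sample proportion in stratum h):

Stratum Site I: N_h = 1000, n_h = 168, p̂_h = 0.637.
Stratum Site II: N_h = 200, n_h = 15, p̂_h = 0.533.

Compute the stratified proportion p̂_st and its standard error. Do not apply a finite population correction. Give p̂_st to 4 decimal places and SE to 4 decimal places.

p̂_st ≈ 0.6197, SE ≈ 0.0381

N = 1200; stratum weights W_h = N_h/N.
p̂_st = Σ W_h p̂_h = (1000·0.637 + 200·0.533)/1200 = 0.61967
V̂(p̂_st) = Σ W_h² p̂_h(1−p̂_h)/(n_h−1):
  stratum Site I: (1000/1200)²·0.637·0.363/167 = 0.000961539
  stratum Site II: (200/1200)²·0.533·0.467/14 = 0.000493871
V̂(p̂_st) = 0.00145541; SE = √V̂ = 0.0381498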